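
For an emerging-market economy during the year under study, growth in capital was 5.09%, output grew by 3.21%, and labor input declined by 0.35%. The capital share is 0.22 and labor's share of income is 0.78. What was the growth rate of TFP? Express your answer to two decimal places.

TFP grew 2.36%.

Labor's share = 1 − 0.22 = 0.78.
Capital: 0.22 × 5.09 = 1.1198 pp.
Labor input: 0.78 × (-0.35) = -0.273 pp.
TFP growth = 3.21 − 0.8468 = 2.3632%.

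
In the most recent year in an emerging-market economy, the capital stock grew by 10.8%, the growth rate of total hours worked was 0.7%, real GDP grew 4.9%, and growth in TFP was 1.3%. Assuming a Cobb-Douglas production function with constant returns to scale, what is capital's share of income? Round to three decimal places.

gY = gA + α·gK + (1−α)·gL, so gY − gA − gL = α(gK − gL).
4.9 − 1.3 − 0.7 = α × (10.8 − 0.7).
2.9 = 10.1 α, so α = 0.28713.

0.287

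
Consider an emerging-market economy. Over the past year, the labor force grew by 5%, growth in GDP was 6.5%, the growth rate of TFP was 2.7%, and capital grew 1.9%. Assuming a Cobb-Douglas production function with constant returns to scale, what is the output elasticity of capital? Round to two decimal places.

gY = gA + α·gK + (1−α)·gL, so gY − gA − gL = α(gK − gL).
6.5 − 2.7 − 5 = α × (1.9 − 5).
-1.2 = -3.1 α, so α = 0.3871.

α = 0.39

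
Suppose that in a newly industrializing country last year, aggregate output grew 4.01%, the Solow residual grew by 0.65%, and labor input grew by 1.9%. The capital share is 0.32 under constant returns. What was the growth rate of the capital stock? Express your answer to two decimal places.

Labor's share = 1 − 0.32 = 0.68.
gY = gA + 0.68×1.9 + 0.32×g.
0.32×g = 4.01 − 0.65 − 1.292 = 2.068.
g = 2.068 / 0.32 = 6.4625%.

The capital stock grew 6.46%.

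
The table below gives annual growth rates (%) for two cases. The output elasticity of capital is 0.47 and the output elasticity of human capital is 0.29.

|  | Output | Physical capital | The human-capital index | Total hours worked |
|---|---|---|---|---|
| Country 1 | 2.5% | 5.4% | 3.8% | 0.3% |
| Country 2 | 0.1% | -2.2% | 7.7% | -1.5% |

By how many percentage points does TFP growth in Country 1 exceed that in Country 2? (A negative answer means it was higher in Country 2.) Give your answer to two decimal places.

-0.47 percentage points

Labor's share = 1 − 0.47 − 0.29 = 0.24.
Country 1: TFP = 2.5 − 2.538 − 1.102 − 0.072 = -1.212%.
Country 2: TFP = 0.1 + 1.034 − 2.233 + 0.36 = -0.739%.
Difference = -1.212 − (-0.739) = -0.473 pp.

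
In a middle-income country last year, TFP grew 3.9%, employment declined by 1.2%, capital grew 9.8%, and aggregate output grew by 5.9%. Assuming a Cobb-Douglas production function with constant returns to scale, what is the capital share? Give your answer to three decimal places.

gY = gA + α·gK + (1−α)·gL, so gY − gA − gL = α(gK − gL).
5.9 − 3.9 + 1.2 = α × (9.8 − (-1.2)).
3.2 = 11 α, so α = 0.29091.

The capital share is 0.291.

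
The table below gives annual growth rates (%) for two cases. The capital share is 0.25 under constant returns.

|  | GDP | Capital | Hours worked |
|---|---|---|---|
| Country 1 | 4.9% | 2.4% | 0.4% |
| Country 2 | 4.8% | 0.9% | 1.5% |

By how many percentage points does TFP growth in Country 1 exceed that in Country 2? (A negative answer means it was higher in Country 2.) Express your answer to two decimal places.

0.55 percentage points

Labor's share = 1 − 0.25 = 0.75.
Country 1: TFP = 4.9 − 0.6 − 0.3 = 4%.
Country 2: TFP = 4.8 − 0.225 − 1.125 = 3.45%.
Difference = 4 − (3.45) = 0.55 pp.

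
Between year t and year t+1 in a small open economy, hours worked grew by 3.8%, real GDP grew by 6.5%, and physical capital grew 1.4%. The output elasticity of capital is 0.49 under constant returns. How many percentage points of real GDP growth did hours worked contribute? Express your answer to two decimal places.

Labor's share = 1 − 0.49 = 0.51.
Contribution = share × growth = 0.51 × 3.8 = 1.938 pp.

1.94 pp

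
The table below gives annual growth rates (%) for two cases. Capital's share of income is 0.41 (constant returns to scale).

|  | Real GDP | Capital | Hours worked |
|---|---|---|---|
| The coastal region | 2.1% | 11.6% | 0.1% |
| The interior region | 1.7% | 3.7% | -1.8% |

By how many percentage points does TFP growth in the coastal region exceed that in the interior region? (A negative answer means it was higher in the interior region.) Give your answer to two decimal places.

Labor's share = 1 − 0.41 = 0.59.
The coastal region: TFP = 2.1 − 4.756 − 0.059 = -2.715%.
The interior region: TFP = 1.7 − 1.517 + 1.062 = 1.245%.
Difference = -2.715 − (1.245) = -3.96 pp.

-3.96 percentage points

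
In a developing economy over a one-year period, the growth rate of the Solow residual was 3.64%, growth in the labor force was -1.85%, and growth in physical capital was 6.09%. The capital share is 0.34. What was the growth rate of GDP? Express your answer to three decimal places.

Labor's share = 1 − 0.34 = 0.66.
Physical capital: 0.34 × 6.09 = 2.0706 pp.
The labor force: 0.66 × (-1.85) = -1.221 pp.
Output growth = 3.64 + 0.8496 = 4.4896%.

4.490%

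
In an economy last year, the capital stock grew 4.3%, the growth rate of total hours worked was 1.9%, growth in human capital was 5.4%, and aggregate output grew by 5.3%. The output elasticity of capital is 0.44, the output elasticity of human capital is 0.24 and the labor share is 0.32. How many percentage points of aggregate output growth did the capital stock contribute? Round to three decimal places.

Contribution = share × growth = 0.44 × 4.3 = 1.892 pp.

1.892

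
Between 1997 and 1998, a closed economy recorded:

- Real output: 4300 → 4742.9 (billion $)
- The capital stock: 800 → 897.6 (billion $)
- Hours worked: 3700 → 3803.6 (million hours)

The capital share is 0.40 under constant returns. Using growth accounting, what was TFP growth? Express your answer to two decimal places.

Real output growth = (4742.9 − 4300) / 4300 = 10.3%.
The capital stock growth = (897.6 − 800) / 800 = 12.2%.
Hours worked growth = (3803.6 − 3700) / 3700 = 2.8%.
Labor's share = 1 − 0.4 = 0.6.
The capital stock: 0.4 × 12.2 = 4.88 pp.
Hours worked: 0.6 × 2.8 = 1.68 pp.
TFP growth = 10.3 − 6.56 = 3.74%.

TFP grew 3.74%.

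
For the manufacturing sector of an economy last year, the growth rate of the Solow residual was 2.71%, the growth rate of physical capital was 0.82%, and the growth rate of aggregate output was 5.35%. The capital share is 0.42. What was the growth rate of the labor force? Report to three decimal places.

The labor force grew 3.958%.

Labor's share = 1 − 0.42 = 0.58.
gY = gA + 0.42×0.82 + 0.58×g.
0.58×g = 5.35 − 2.71 − 0.3444 = 2.2956.
g = 2.2956 / 0.58 = 3.95793%.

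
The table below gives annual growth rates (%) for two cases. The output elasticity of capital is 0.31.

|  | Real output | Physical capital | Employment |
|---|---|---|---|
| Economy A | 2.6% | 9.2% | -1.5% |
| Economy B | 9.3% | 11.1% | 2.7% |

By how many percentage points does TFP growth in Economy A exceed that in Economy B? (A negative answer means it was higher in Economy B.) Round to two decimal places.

Labor's share = 1 − 0.31 = 0.69.
Economy A: TFP = 2.6 − 2.852 + 1.035 = 0.783%.
Economy B: TFP = 9.3 − 3.441 − 1.863 = 3.996%.
Difference = 0.783 − (3.996) = -3.213 pp.

-3.21 percentage points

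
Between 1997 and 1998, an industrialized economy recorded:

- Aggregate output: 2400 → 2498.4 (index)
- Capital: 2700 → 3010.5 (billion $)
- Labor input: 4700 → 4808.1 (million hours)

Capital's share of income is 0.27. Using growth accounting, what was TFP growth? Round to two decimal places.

Aggregate output growth = (2498.4 − 2400) / 2400 = 4.1%.
Capital growth = (3010.5 − 2700) / 2700 = 11.5%.
Labor input growth = (4808.1 − 4700) / 4700 = 2.3%.
Labor's share = 1 − 0.27 = 0.73.
Capital: 0.27 × 11.5 = 3.105 pp.
Labor input: 0.73 × 2.3 = 1.679 pp.
TFP growth = 4.1 − 4.784 = -0.684%.

-0.68%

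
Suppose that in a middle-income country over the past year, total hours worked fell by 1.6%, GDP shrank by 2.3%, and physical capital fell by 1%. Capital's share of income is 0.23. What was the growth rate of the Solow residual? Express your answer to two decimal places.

-0.84%

Labor's share = 1 − 0.23 = 0.77.
Physical capital: 0.23 × (-1) = -0.23 pp.
Total hours worked: 0.77 × (-1.6) = -1.232 pp.
TFP growth = -2.3 + 1.462 = -0.838%.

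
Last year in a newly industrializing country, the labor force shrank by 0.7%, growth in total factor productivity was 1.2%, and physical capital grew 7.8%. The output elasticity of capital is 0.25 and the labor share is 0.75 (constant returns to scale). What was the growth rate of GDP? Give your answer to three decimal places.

GDP grew 2.625%.

Labor's share = 1 − 0.25 = 0.75.
Physical capital: 0.25 × 7.8 = 1.95 pp.
The labor force: 0.75 × (-0.7) = -0.525 pp.
Output growth = 1.2 + 1.425 = 2.625%.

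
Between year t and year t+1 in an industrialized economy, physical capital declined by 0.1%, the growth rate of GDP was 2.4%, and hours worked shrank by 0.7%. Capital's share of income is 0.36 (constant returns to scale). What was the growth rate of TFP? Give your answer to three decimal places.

2.884%

Labor's share = 1 − 0.36 = 0.64.
Physical capital: 0.36 × (-0.1) = -0.036 pp.
Hours worked: 0.64 × (-0.7) = -0.448 pp.
TFP growth = 2.4 + 0.484 = 2.884%.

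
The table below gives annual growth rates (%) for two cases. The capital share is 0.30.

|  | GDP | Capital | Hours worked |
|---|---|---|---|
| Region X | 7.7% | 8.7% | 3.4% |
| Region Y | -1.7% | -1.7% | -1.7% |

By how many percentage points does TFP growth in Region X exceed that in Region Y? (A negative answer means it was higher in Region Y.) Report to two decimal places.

2.71 percentage points

Labor's share = 1 − 0.3 = 0.7.
Region X: TFP = 7.7 − 2.61 − 2.38 = 2.71%.
Region Y: TFP = -1.7 + 0.51 + 1.19 = 0%.
Difference = 2.71 − (0) = 2.71 pp.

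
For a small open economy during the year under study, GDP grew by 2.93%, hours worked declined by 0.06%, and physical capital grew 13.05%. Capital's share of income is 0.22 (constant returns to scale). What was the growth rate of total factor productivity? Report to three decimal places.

0.106%

Labor's share = 1 − 0.22 = 0.78.
Physical capital: 0.22 × 13.05 = 2.871 pp.
Hours worked: 0.78 × (-0.06) = -0.0468 pp.
TFP growth = 2.93 − 2.8242 = 0.1058%.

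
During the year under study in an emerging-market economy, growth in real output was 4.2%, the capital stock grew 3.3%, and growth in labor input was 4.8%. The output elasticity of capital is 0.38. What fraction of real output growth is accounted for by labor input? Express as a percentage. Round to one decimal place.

Labor's share = 1 − 0.38 = 0.62.
Labor input contributed 0.62 × 4.8 = 2.976 pp.
Share of growth = 2.976 / 4.2 × 100 = 70.857%.

70.9%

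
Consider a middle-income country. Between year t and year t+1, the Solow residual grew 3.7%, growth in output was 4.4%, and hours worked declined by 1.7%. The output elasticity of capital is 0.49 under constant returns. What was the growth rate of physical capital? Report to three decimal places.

Labor's share = 1 − 0.49 = 0.51.
gY = gA + 0.51×(-1.7) + 0.49×g.
0.49×g = 4.4 − 3.7 + 0.867 = 1.567.
g = 1.567 / 0.49 = 3.19796%.

3.198%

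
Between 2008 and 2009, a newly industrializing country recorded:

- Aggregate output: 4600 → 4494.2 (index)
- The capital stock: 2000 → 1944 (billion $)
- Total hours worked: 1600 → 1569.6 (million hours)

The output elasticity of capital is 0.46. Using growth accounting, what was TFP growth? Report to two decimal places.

TFP grew 0.01%.

Aggregate output growth = (4494.2 − 4600) / 4600 = -2.3%.
The capital stock growth = (1944 − 2000) / 2000 = -2.8%.
Total hours worked growth = (1569.6 − 1600) / 1600 = -1.9%.
Labor's share = 1 − 0.46 = 0.54.
The capital stock: 0.46 × (-2.8) = -1.288 pp.
Total hours worked: 0.54 × (-1.9) = -1.026 pp.
TFP growth = -2.3 + 2.314 = 0.014%.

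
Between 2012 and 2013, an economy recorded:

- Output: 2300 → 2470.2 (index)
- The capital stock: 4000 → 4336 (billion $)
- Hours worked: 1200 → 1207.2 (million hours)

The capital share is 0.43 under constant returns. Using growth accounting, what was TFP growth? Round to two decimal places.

Output growth = (2470.2 − 2300) / 2300 = 7.4%.
The capital stock growth = (4336 − 4000) / 4000 = 8.4%.
Hours worked growth = (1207.2 − 1200) / 1200 = 0.6%.
Labor's share = 1 − 0.43 = 0.57.
The capital stock: 0.43 × 8.4 = 3.612 pp.
Hours worked: 0.57 × 0.6 = 0.342 pp.
TFP growth = 7.4 − 3.954 = 3.446%.

3.45%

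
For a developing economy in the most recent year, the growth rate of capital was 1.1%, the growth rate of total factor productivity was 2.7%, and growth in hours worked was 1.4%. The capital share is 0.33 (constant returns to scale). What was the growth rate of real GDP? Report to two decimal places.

Labor's share = 1 − 0.33 = 0.67.
Capital: 0.33 × 1.1 = 0.363 pp.
Hours worked: 0.67 × 1.4 = 0.938 pp.
Output growth = 2.7 + 1.301 = 4.001%.

4.00%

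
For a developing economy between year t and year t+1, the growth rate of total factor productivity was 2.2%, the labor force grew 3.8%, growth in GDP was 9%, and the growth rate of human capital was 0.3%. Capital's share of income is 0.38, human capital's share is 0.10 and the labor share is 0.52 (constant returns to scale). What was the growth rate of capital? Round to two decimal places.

Labor's share = 1 − 0.38 − 0.1 = 0.52.
gY = gA + 0.1×0.3 + 0.52×3.8 + 0.38×g.
0.38×g = 9 − 2.2 − 2.006 = 4.794.
g = 4.794 / 0.38 = 12.6158%.

12.62%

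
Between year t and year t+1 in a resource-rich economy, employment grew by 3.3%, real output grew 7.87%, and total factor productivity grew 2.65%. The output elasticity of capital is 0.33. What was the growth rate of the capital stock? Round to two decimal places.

The capital stock grew 9.12%.

Labor's share = 1 − 0.33 = 0.67.
gY = gA + 0.67×3.3 + 0.33×g.
0.33×g = 7.87 − 2.65 − 2.211 = 3.009.
g = 3.009 / 0.33 = 9.1182%.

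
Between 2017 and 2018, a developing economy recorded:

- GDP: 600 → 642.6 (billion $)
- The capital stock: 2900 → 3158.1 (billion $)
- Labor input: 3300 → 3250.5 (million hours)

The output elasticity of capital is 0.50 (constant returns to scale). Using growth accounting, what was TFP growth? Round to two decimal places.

3.40%

GDP growth = (642.6 − 600) / 600 = 7.1%.
The capital stock growth = (3158.1 − 2900) / 2900 = 8.9%.
Labor input growth = (3250.5 − 3300) / 3300 = -1.5%.
Labor's share = 1 − 0.5 = 0.5.
The capital stock: 0.5 × 8.9 = 4.45 pp.
Labor input: 0.5 × (-1.5) = -0.75 pp.
TFP growth = 7.1 − 3.7 = 3.4%.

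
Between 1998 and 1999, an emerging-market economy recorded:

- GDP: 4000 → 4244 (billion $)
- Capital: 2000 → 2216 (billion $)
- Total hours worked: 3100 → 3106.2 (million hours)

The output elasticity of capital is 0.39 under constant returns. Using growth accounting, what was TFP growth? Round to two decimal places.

1.77%

GDP growth = (4244 − 4000) / 4000 = 6.1%.
Capital growth = (2216 − 2000) / 2000 = 10.8%.
Total hours worked growth = (3106.2 − 3100) / 3100 = 0.2%.
Labor's share = 1 − 0.39 = 0.61.
Capital: 0.39 × 10.8 = 4.212 pp.
Total hours worked: 0.61 × 0.2 = 0.122 pp.
TFP growth = 6.1 − 4.334 = 1.766%.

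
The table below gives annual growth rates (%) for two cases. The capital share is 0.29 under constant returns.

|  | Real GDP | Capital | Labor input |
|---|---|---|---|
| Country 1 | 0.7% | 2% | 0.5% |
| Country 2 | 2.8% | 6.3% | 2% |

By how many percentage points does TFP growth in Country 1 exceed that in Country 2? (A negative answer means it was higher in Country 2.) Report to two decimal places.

0.21 percentage points

Labor's share = 1 − 0.29 = 0.71.
Country 1: TFP = 0.7 − 0.58 − 0.355 = -0.235%.
Country 2: TFP = 2.8 − 1.827 − 1.42 = -0.447%.
Difference = -0.235 − (-0.447) = 0.212 pp.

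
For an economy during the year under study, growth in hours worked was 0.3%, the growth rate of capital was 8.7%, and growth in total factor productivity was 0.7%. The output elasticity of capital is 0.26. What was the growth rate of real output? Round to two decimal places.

Labor's share = 1 − 0.26 = 0.74.
Capital: 0.26 × 8.7 = 2.262 pp.
Hours worked: 0.74 × 0.3 = 0.222 pp.
Output growth = 0.7 + 2.484 = 3.184%.

Real output growth was 3.18%.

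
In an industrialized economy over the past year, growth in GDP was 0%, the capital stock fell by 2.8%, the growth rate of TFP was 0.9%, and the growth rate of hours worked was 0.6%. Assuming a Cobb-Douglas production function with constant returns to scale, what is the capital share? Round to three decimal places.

0.441

gY = gA + α·gK + (1−α)·gL, so gY − gA − gL = α(gK − gL).
0 − 0.9 − 0.6 = α × (-2.8 − 0.6).
-1.5 = -3.4 α, so α = 0.44118.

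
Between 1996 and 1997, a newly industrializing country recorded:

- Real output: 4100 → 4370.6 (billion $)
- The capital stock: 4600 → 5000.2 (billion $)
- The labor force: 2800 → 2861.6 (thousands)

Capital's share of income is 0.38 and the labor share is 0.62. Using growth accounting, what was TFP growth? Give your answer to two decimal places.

Real output growth = (4370.6 − 4100) / 4100 = 6.6%.
The capital stock growth = (5000.2 − 4600) / 4600 = 8.7%.
The labor force growth = (2861.6 − 2800) / 2800 = 2.2%.
Labor's share = 1 − 0.38 = 0.62.
The capital stock: 0.38 × 8.7 = 3.306 pp.
The labor force: 0.62 × 2.2 = 1.364 pp.
TFP growth = 6.6 − 4.67 = 1.93%.

1.93%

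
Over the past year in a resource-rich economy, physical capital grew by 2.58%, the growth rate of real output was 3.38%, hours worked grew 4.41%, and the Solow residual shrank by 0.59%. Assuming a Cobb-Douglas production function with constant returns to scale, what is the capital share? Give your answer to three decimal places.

The capital share is 0.240.

gY = gA + α·gK + (1−α)·gL, so gY − gA − gL = α(gK − gL).
3.38 + 0.59 − 4.41 = α × (2.58 − 4.41).
-0.44 = -1.83 α, so α = 0.24044.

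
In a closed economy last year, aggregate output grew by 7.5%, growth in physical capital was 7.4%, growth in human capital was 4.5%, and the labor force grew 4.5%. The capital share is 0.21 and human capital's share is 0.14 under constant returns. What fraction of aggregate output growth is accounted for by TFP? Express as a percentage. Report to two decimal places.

TFP accounted for 31.88% of growth.

Labor's share = 1 − 0.21 − 0.14 = 0.65.
Physical capital: 0.21 × 7.4 = 1.554 pp.
Human capital: 0.14 × 4.5 = 0.63 pp.
The labor force: 0.65 × 4.5 = 2.925 pp.
TFP growth = 7.5 − 5.109 = 2.391%.
TFP share of growth = 2.391 / 7.5 × 100 = 31.88%.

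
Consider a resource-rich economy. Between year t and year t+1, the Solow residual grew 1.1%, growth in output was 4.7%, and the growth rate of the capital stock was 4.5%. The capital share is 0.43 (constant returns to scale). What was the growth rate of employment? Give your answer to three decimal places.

Employment grew 2.921%.

Labor's share = 1 − 0.43 = 0.57.
gY = gA + 0.43×4.5 + 0.57×g.
0.57×g = 4.7 − 1.1 − 1.935 = 1.665.
g = 1.665 / 0.57 = 2.92105%.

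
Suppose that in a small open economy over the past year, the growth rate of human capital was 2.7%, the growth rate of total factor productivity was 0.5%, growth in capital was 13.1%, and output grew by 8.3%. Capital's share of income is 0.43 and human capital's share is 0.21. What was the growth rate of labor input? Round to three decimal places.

4.444%

Labor's share = 1 − 0.43 − 0.21 = 0.36.
gY = gA + 0.43×13.1 + 0.21×2.7 + 0.36×g.
0.36×g = 8.3 − 0.5 − 6.2 = 1.6.
g = 1.6 / 0.36 = 4.44444%.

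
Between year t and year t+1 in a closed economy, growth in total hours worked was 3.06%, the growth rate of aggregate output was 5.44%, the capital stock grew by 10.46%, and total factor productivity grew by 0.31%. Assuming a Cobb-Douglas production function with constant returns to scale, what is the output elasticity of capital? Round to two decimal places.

The output elasticity of capital is 0.28.

gY = gA + α·gK + (1−α)·gL, so gY − gA − gL = α(gK − gL).
5.44 − 0.31 − 3.06 = α × (10.46 − 3.06).
2.07 = 7.4 α, so α = 0.2797.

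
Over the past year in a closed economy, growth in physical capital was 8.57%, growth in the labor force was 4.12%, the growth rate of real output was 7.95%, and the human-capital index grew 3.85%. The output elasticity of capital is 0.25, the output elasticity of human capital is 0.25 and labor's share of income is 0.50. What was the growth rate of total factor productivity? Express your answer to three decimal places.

2.785%

Labor's share = 1 − 0.25 − 0.25 = 0.5.
Physical capital: 0.25 × 8.57 = 2.1425 pp.
The human-capital index: 0.25 × 3.85 = 0.9625 pp.
The labor force: 0.5 × 4.12 = 2.06 pp.
TFP growth = 7.95 − 5.165 = 2.785%.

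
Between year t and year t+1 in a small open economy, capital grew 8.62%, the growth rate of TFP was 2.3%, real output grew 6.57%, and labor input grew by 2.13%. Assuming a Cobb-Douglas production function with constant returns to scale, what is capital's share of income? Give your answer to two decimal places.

gY = gA + α·gK + (1−α)·gL, so gY − gA − gL = α(gK − gL).
6.57 − 2.3 − 2.13 = α × (8.62 − 2.13).
2.14 = 6.49 α, so α = 0.3297.

α = 0.33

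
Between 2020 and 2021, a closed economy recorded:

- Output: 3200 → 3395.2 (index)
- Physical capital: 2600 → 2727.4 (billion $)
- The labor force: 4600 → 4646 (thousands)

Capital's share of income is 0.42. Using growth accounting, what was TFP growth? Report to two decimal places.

TFP growth was 3.46%.

Output growth = (3395.2 − 3200) / 3200 = 6.1%.
Physical capital growth = (2727.4 − 2600) / 2600 = 4.9%.
The labor force growth = (4646 − 4600) / 4600 = 1%.
Labor's share = 1 − 0.42 = 0.58.
Physical capital: 0.42 × 4.9 = 2.058 pp.
The labor force: 0.58 × 1 = 0.58 pp.
TFP growth = 6.1 − 2.638 = 3.462%.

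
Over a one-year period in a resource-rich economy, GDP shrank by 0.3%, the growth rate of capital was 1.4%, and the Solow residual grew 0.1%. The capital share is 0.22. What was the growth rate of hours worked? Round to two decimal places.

Labor's share = 1 − 0.22 = 0.78.
gY = gA + 0.22×1.4 + 0.78×g.
0.78×g = -0.3 − 0.1 − 0.308 = -0.708.
g = -0.708 / 0.78 = -0.9077%.

-0.91%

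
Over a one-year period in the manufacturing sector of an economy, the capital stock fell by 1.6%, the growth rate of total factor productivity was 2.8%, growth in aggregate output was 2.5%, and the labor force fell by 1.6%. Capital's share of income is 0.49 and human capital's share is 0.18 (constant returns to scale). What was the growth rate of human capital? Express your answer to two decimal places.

Labor's share = 1 − 0.49 − 0.18 = 0.33.
gY = gA + 0.49×(-1.6) + 0.33×(-1.6) + 0.18×g.
0.18×g = 2.5 − 2.8 + 1.312 = 1.012.
g = 1.012 / 0.18 = 5.6222%.

Human capital grew 5.62%.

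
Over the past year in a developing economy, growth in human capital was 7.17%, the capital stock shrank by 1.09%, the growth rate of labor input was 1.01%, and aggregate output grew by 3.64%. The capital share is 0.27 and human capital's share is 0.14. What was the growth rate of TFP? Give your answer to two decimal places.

Labor's share = 1 − 0.27 − 0.14 = 0.59.
The capital stock: 0.27 × (-1.09) = -0.2943 pp.
Human capital: 0.14 × 7.17 = 1.0038 pp.
Labor input: 0.59 × 1.01 = 0.5959 pp.
TFP growth = 3.64 − 1.3054 = 2.3346%.

TFP grew 2.33%.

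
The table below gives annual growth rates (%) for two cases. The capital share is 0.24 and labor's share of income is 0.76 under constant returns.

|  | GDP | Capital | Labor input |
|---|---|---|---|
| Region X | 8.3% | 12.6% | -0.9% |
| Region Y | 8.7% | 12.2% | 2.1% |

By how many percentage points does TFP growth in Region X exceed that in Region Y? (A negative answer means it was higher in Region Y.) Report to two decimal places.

Labor's share = 1 − 0.24 = 0.76.
Region X: TFP = 8.3 − 3.024 + 0.684 = 5.96%.
Region Y: TFP = 8.7 − 2.928 − 1.596 = 4.176%.
Difference = 5.96 − (4.176) = 1.784 pp.

1.78 percentage points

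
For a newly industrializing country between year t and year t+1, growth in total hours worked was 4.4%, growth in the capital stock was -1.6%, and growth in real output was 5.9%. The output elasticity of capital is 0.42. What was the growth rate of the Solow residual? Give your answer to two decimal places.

The Solow residual growth was 4.02%.

Labor's share = 1 − 0.42 = 0.58.
The capital stock: 0.42 × (-1.6) = -0.672 pp.
Total hours worked: 0.58 × 4.4 = 2.552 pp.
TFP growth = 5.9 − 1.88 = 4.02%.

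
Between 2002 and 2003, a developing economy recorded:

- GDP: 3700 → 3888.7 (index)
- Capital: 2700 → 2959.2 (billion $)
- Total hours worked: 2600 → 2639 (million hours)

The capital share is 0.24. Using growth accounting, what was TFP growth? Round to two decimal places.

GDP growth = (3888.7 − 3700) / 3700 = 5.1%.
Capital growth = (2959.2 − 2700) / 2700 = 9.6%.
Total hours worked growth = (2639 − 2600) / 2600 = 1.5%.
Labor's share = 1 − 0.24 = 0.76.
Capital: 0.24 × 9.6 = 2.304 pp.
Total hours worked: 0.76 × 1.5 = 1.14 pp.
TFP growth = 5.1 − 3.444 = 1.656%.

1.66%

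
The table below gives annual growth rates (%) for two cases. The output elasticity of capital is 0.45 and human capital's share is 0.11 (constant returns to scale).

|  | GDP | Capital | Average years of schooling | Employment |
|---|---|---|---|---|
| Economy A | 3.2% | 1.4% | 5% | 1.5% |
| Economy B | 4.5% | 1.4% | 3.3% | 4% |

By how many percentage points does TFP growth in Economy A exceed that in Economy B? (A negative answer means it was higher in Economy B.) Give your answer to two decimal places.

-0.39 percentage points

Labor's share = 1 − 0.45 − 0.11 = 0.44.
Economy A: TFP = 3.2 − 0.63 − 0.55 − 0.66 = 1.36%.
Economy B: TFP = 4.5 − 0.63 − 0.363 − 1.76 = 1.747%.
Difference = 1.36 − (1.747) = -0.387 pp.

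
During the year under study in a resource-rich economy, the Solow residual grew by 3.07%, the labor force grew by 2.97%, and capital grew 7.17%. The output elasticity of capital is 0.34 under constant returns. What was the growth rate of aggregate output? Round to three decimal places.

7.468%

Labor's share = 1 − 0.34 = 0.66.
Capital: 0.34 × 7.17 = 2.4378 pp.
The labor force: 0.66 × 2.97 = 1.9602 pp.
Output growth = 3.07 + 4.398 = 7.468%.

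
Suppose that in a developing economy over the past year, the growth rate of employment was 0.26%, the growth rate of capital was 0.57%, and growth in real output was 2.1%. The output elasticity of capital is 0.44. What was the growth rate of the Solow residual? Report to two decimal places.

Labor's share = 1 − 0.44 = 0.56.
Capital: 0.44 × 0.57 = 0.2508 pp.
Employment: 0.56 × 0.26 = 0.1456 pp.
TFP growth = 2.1 − 0.3964 = 1.7036%.

1.70%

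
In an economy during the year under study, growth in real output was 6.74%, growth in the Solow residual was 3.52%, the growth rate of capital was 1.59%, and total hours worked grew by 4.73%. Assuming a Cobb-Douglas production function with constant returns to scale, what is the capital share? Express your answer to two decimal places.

gY = gA + α·gK + (1−α)·gL, so gY − gA − gL = α(gK − gL).
6.74 − 3.52 − 4.73 = α × (1.59 − 4.73).
-1.51 = -3.14 α, so α = 0.4809.

The capital share is 0.48.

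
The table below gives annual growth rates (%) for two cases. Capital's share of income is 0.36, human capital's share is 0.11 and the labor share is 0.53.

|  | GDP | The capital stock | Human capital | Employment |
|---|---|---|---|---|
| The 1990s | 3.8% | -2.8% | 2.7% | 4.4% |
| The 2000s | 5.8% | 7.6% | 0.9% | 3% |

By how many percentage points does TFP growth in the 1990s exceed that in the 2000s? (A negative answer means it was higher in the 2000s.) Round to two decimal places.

Labor's share = 1 − 0.36 − 0.11 = 0.53.
The 1990s: TFP = 3.8 + 1.008 − 0.297 − 2.332 = 2.179%.
The 2000s: TFP = 5.8 − 2.736 − 0.099 − 1.59 = 1.375%.
Difference = 2.179 − (1.375) = 0.804 pp.

0.80 percentage points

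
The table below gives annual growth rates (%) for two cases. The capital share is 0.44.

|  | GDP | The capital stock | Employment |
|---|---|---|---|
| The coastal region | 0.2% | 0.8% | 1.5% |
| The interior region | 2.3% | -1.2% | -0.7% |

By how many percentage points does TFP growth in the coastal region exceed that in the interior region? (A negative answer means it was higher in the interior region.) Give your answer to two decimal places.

-4.21 percentage points

Labor's share = 1 − 0.44 = 0.56.
The coastal region: TFP = 0.2 − 0.352 − 0.84 = -0.992%.
The interior region: TFP = 2.3 + 0.528 + 0.392 = 3.22%.
Difference = -0.992 − (3.22) = -4.212 pp.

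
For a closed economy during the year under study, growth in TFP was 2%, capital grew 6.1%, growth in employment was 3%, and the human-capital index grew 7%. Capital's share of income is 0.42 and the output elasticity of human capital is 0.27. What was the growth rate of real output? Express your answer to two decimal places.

Labor's share = 1 − 0.42 − 0.27 = 0.31.
Capital: 0.42 × 6.1 = 2.562 pp.
The human-capital index: 0.27 × 7 = 1.89 pp.
Employment: 0.31 × 3 = 0.93 pp.
Output growth = 2 + 5.382 = 7.382%.

7.38%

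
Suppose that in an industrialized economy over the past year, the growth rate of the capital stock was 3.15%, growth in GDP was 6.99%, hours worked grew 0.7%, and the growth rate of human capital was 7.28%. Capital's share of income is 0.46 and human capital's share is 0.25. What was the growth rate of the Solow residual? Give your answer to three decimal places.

Labor's share = 1 − 0.46 − 0.25 = 0.29.
The capital stock: 0.46 × 3.15 = 1.449 pp.
Human capital: 0.25 × 7.28 = 1.82 pp.
Hours worked: 0.29 × 0.7 = 0.203 pp.
TFP growth = 6.99 − 3.472 = 3.518%.

The Solow residual grew 3.518%.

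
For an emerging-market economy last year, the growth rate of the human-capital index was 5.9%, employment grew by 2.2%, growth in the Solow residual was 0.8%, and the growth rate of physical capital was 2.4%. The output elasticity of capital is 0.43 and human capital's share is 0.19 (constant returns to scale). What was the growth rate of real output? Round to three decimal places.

3.789%

Labor's share = 1 − 0.43 − 0.19 = 0.38.
Physical capital: 0.43 × 2.4 = 1.032 pp.
The human-capital index: 0.19 × 5.9 = 1.121 pp.
Employment: 0.38 × 2.2 = 0.836 pp.
Output growth = 0.8 + 2.989 = 3.789%.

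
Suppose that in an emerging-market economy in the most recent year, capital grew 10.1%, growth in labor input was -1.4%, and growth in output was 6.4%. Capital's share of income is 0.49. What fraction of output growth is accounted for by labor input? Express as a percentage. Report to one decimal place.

-11.2%

Labor's share = 1 − 0.49 = 0.51.
Labor input contributed 0.51 × (-1.4) = -0.714 pp.
Share of growth = -0.714 / 6.4 × 100 = -11.156%.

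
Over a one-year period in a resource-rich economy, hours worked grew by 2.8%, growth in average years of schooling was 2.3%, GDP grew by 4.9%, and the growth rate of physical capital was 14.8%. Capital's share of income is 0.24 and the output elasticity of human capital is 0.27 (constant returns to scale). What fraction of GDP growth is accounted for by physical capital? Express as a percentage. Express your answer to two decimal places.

Physical capital accounted for 72.49% of growth.

Physical capital contributed 0.24 × 14.8 = 3.552 pp.
Share of growth = 3.552 / 4.9 × 100 = 72.4898%.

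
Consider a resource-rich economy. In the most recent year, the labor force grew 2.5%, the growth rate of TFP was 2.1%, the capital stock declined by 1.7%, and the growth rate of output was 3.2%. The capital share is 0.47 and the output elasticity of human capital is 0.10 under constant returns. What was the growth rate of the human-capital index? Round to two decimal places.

The human-capital index grew 8.24%.

Labor's share = 1 − 0.47 − 0.1 = 0.43.
gY = gA + 0.47×(-1.7) + 0.43×2.5 + 0.1×g.
0.1×g = 3.2 − 2.1 − 0.276 = 0.824.
g = 0.824 / 0.1 = 8.24%.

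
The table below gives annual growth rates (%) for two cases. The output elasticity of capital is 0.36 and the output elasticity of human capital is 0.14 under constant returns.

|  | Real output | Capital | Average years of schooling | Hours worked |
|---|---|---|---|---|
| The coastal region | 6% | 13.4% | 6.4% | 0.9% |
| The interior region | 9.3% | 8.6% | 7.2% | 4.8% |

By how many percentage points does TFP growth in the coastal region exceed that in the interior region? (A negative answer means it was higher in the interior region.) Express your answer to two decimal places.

-2.97 percentage points

Labor's share = 1 − 0.36 − 0.14 = 0.5.
The coastal region: TFP = 6 − 4.824 − 0.896 − 0.45 = -0.17%.
The interior region: TFP = 9.3 − 3.096 − 1.008 − 2.4 = 2.796%.
Difference = -0.17 − (2.796) = -2.966 pp.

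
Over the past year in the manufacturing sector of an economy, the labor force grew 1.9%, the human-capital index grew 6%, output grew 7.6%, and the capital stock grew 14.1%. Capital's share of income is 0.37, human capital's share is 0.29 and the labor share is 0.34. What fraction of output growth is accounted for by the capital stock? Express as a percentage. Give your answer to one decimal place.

68.6%

The capital stock contributed 0.37 × 14.1 = 5.217 pp.
Share of growth = 5.217 / 7.6 × 100 = 68.645%.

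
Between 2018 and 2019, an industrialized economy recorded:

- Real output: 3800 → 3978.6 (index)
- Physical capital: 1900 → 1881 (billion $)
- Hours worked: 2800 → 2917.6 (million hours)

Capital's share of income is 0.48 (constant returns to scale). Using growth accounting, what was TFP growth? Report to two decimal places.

TFP growth was 3.00%.

Real output growth = (3978.6 − 3800) / 3800 = 4.7%.
Physical capital growth = (1881 − 1900) / 1900 = -1%.
Hours worked growth = (2917.6 − 2800) / 2800 = 4.2%.
Labor's share = 1 − 0.48 = 0.52.
Physical capital: 0.48 × (-1) = -0.48 pp.
Hours worked: 0.52 × 4.2 = 2.184 pp.
TFP growth = 4.7 − 1.704 = 2.996%.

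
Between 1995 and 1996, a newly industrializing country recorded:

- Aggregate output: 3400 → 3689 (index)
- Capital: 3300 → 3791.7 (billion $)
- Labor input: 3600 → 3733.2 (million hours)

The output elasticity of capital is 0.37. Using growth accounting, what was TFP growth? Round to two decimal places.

TFP growth was 0.66%.

Aggregate output growth = (3689 − 3400) / 3400 = 8.5%.
Capital growth = (3791.7 − 3300) / 3300 = 14.9%.
Labor input growth = (3733.2 − 3600) / 3600 = 3.7%.
Labor's share = 1 − 0.37 = 0.63.
Capital: 0.37 × 14.9 = 5.513 pp.
Labor input: 0.63 × 3.7 = 2.331 pp.
TFP growth = 8.5 − 7.844 = 0.656%.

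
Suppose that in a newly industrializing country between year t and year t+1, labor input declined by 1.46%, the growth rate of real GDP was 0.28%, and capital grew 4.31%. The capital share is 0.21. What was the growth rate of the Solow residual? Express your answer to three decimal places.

Labor's share = 1 − 0.21 = 0.79.
Capital: 0.21 × 4.31 = 0.9051 pp.
Labor input: 0.79 × (-1.46) = -1.1534 pp.
TFP growth = 0.28 + 0.2483 = 0.5283%.

0.528%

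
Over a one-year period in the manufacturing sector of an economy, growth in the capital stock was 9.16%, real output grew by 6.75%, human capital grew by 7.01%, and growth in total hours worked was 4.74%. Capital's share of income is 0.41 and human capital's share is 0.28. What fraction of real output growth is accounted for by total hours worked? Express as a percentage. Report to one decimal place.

Total hours worked accounted for 21.8% of growth.

Labor's share = 1 − 0.41 − 0.28 = 0.31.
Total hours worked contributed 0.31 × 4.74 = 1.4694 pp.
Share of growth = 1.4694 / 6.75 × 100 = 21.769%.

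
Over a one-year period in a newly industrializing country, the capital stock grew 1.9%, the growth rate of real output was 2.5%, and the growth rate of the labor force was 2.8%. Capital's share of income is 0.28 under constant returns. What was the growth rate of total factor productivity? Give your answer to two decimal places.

Labor's share = 1 − 0.28 = 0.72.
The capital stock: 0.28 × 1.9 = 0.532 pp.
The labor force: 0.72 × 2.8 = 2.016 pp.
TFP growth = 2.5 − 2.548 = -0.048%.

-0.05%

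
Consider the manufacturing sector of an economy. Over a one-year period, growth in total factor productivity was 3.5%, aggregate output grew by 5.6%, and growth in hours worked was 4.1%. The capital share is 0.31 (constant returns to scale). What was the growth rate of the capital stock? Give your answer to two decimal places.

Labor's share = 1 − 0.31 = 0.69.
gY = gA + 0.69×4.1 + 0.31×g.
0.31×g = 5.6 − 3.5 − 2.829 = -0.729.
g = -0.729 / 0.31 = -2.3516%.

-2.35%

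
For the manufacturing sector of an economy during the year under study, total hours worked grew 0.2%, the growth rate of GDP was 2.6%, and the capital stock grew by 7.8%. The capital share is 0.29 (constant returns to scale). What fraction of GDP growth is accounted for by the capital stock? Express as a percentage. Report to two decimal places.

87.00%

The capital stock contributed 0.29 × 7.8 = 2.262 pp.
Share of growth = 2.262 / 2.6 × 100 = 87%.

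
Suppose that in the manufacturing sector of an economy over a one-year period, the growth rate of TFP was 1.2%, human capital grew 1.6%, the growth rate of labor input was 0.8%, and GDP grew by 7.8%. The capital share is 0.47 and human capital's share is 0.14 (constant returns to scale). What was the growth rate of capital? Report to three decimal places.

Labor's share = 1 − 0.47 − 0.14 = 0.39.
gY = gA + 0.14×1.6 + 0.39×0.8 + 0.47×g.
0.47×g = 7.8 − 1.2 − 0.536 = 6.064.
g = 6.064 / 0.47 = 12.90213%.

12.902%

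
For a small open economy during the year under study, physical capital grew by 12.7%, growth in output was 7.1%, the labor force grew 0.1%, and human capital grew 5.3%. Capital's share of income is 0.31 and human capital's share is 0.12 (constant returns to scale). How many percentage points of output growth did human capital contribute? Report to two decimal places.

0.64

Contribution = share × growth = 0.12 × 5.3 = 0.636 pp.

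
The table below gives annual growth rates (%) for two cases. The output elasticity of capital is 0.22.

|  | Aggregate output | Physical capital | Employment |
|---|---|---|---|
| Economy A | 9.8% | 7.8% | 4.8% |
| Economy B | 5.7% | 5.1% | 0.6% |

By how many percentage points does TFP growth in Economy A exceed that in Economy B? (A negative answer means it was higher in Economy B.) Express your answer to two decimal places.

Labor's share = 1 − 0.22 = 0.78.
Economy A: TFP = 9.8 − 1.716 − 3.744 = 4.34%.
Economy B: TFP = 5.7 − 1.122 − 0.468 = 4.11%.
Difference = 4.34 − (4.11) = 0.23 pp.

0.23 percentage points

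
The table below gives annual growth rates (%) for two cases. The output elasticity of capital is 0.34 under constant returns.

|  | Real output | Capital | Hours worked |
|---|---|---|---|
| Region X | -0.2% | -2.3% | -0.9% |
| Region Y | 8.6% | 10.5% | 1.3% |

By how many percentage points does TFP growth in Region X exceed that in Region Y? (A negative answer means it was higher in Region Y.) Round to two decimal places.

-3.00 percentage points

Labor's share = 1 − 0.34 = 0.66.
Region X: TFP = -0.2 + 0.782 + 0.594 = 1.176%.
Region Y: TFP = 8.6 − 3.57 − 0.858 = 4.172%.
Difference = 1.176 − (4.172) = -2.996 pp.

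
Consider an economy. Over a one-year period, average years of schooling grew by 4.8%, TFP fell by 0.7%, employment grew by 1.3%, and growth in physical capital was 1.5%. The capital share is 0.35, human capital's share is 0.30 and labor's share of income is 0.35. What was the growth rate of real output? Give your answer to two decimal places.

1.72%

Labor's share = 1 − 0.35 − 0.3 = 0.35.
Physical capital: 0.35 × 1.5 = 0.525 pp.
Average years of schooling: 0.3 × 4.8 = 1.44 pp.
Employment: 0.35 × 1.3 = 0.455 pp.
Output growth = -0.7 + 2.42 = 1.72%.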